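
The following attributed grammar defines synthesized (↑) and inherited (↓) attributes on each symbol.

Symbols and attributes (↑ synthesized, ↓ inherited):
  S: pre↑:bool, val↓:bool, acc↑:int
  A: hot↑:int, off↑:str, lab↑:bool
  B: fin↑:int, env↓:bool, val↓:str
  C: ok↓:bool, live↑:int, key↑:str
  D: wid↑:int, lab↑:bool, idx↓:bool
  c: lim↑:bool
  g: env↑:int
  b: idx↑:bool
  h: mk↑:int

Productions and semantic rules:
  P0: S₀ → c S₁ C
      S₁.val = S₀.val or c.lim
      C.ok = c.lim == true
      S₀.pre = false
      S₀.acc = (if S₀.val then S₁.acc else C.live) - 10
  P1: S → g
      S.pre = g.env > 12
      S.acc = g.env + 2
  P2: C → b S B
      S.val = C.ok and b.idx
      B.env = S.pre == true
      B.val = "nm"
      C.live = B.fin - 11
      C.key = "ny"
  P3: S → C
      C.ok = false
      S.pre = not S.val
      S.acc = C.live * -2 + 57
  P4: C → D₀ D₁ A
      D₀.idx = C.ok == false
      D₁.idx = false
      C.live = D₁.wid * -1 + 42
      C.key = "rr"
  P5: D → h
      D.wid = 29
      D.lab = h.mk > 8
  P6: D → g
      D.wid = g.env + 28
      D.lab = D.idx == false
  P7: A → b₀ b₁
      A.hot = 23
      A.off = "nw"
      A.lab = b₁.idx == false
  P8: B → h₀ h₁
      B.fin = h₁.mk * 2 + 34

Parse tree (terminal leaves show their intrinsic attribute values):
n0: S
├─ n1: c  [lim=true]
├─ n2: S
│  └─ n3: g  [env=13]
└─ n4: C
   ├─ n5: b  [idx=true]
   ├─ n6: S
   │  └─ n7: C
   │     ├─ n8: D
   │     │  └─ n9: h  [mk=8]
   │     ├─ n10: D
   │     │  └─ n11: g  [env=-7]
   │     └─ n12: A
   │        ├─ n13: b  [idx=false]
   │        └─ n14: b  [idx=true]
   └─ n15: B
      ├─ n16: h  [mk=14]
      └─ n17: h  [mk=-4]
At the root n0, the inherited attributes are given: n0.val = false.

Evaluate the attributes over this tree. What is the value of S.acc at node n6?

1. n0.val = false  [given at root]
2. n1.lim = true  [terminal]
3. n2.val = true  [S₀.val or c.lim]
4. n3.env = 13  [terminal]
5. n2.pre = true  [g.env > 12]
6. n2.acc = 15  [g.env + 2]
7. n4.ok = true  [c.lim == true]
8. n5.idx = true  [terminal]
9. n6.val = true  [C.ok and b.idx]
10. n7.ok = false  [false]
11. n8.idx = true  [C.ok == false]
12. n9.mk = 8  [terminal]
13. n8.wid = 29  [29]
14. n8.lab = false  [h.mk > 8]
15. n10.idx = false  [false]
16. n11.env = -7  [terminal]
17. n10.wid = 21  [g.env + 28]
18. n10.lab = true  [D.idx == false]
19. n13.idx = false  [terminal]
20. n14.idx = true  [terminal]
21. n12.hot = 23  [23]
22. n12.off = "nw"  ["nw"]
23. n12.lab = false  [b₁.idx == false]
24. n7.live = 21  [D₁.wid * -1 + 42]
25. n7.key = "rr"  ["rr"]
26. n6.pre = false  [not S.val]
27. n6.acc = 15  [C.live * -2 + 57]
28. n15.env = false  [S.pre == true]
29. n15.val = "nm"  ["nm"]
30. n16.mk = 14  [terminal]
31. n17.mk = -4  [terminal]
32. n15.fin = 26  [h₁.mk * 2 + 34]
33. n4.live = 15  [B.fin - 11]
34. n4.key = "ny"  ["ny"]
35. n0.pre = false  [false]
36. n0.acc = 5  [(if S₀.val then S₁.acc else C.live) - 10]

15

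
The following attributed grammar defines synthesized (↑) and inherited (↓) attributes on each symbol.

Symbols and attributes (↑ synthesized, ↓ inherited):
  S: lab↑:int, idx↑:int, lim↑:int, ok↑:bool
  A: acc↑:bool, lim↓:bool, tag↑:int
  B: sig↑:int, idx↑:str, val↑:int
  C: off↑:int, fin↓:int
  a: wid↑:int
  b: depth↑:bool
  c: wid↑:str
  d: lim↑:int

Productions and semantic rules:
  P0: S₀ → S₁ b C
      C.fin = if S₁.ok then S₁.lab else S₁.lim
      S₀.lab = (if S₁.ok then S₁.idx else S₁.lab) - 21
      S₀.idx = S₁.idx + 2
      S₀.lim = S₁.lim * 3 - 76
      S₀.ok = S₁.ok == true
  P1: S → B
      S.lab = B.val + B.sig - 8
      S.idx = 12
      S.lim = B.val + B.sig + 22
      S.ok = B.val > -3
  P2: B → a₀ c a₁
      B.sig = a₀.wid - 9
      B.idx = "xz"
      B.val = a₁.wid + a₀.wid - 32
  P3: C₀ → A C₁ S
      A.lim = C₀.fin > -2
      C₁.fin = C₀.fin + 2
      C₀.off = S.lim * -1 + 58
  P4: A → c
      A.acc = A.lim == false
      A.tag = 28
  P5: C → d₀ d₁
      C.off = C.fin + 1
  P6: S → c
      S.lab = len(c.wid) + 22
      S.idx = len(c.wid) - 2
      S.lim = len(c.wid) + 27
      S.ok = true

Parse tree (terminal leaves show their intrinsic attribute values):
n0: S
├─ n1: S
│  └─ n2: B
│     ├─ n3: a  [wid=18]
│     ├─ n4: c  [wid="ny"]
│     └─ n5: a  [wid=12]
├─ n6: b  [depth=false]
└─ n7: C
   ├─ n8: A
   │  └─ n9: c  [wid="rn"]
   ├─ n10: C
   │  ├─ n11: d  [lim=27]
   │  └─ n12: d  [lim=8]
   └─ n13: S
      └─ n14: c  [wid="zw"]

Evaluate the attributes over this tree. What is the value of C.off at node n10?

1. n3.wid = 18  [terminal]
2. n4.wid = "ny"  [terminal]
3. n5.wid = 12  [terminal]
4. n2.sig = 9  [a₀.wid - 9]
5. n2.idx = "xz"  ["xz"]
6. n2.val = -2  [a₁.wid + a₀.wid - 32]
7. n1.lab = -1  [B.val + B.sig - 8]
8. n1.idx = 12  [12]
9. n1.lim = 29  [B.val + B.sig + 22]
10. n1.ok = true  [B.val > -3]
11. n6.depth = false  [terminal]
12. n7.fin = -1  [if S₁.ok then S₁.lab else S₁.lim]
13. n8.lim = true  [C₀.fin > -2]
14. n9.wid = "rn"  [terminal]
15. n8.acc = false  [A.lim == false]
16. n8.tag = 28  [28]
17. n10.fin = 1  [C₀.fin + 2]
18. n11.lim = 27  [terminal]
19. n12.lim = 8  [terminal]
20. n10.off = 2  [C.fin + 1]
21. n14.wid = "zw"  [terminal]
22. n13.lab = 24  [len(c.wid) + 22]
23. n13.idx = 0  [len(c.wid) - 2]
24. n13.lim = 29  [len(c.wid) + 27]
25. n13.ok = true  [true]
26. n7.off = 29  [S.lim * -1 + 58]
27. n0.lab = -9  [(if S₁.ok then S₁.idx else S₁.lab) - 21]
28. n0.idx = 14  [S₁.idx + 2]
29. n0.lim = 11  [S₁.lim * 3 - 76]
30. n0.ok = true  [S₁.ok == true]

2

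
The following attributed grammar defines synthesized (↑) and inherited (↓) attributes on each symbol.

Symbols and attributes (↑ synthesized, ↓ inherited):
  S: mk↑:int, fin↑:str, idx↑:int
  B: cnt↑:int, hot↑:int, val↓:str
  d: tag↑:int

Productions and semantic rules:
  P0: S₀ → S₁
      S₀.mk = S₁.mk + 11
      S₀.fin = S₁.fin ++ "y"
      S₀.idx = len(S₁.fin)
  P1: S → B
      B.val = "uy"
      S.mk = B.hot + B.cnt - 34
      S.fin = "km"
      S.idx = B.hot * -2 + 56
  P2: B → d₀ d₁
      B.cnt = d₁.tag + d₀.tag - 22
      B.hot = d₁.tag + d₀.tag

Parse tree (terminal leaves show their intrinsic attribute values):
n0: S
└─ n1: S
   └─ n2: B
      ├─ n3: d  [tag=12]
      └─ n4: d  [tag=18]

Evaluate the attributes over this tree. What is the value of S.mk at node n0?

1. n2.val = "uy"  ["uy"]
2. n3.tag = 12  [terminal]
3. n4.tag = 18  [terminal]
4. n2.cnt = 8  [d₁.tag + d₀.tag - 22]
5. n2.hot = 30  [d₁.tag + d₀.tag]
6. n1.mk = 4  [B.hot + B.cnt - 34]
7. n1.fin = "km"  ["km"]
8. n1.idx = -4  [B.hot * -2 + 56]
9. n0.mk = 15  [S₁.mk + 11]
10. n0.fin = "kmy"  [S₁.fin ++ "y"]
11. n0.idx = 2  [len(S₁.fin)]

15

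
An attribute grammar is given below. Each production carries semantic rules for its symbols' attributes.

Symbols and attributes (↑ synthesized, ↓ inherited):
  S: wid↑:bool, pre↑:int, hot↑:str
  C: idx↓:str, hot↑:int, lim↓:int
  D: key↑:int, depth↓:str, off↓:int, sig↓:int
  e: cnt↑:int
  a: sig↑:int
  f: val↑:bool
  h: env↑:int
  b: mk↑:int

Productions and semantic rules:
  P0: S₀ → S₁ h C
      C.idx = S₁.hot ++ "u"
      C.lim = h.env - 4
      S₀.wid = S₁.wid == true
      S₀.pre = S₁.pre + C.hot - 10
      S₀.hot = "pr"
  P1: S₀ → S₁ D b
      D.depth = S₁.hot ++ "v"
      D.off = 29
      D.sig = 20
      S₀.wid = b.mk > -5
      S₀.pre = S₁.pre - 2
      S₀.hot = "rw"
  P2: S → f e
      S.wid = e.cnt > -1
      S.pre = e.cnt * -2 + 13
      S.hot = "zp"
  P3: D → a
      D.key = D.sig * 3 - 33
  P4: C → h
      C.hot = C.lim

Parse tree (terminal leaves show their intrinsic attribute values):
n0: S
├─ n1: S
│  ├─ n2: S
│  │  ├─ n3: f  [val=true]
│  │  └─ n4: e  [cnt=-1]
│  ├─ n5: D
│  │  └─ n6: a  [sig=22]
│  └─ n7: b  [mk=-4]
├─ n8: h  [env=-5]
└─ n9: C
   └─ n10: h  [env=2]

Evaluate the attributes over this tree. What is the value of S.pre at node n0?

1. n3.val = true  [terminal]
2. n4.cnt = -1  [terminal]
3. n2.wid = false  [e.cnt > -1]
4. n2.pre = 15  [e.cnt * -2 + 13]
5. n2.hot = "zp"  ["zp"]
6. n5.depth = "zpv"  [S₁.hot ++ "v"]
7. n5.off = 29  [29]
8. n5.sig = 20  [20]
9. n6.sig = 22  [terminal]
10. n5.key = 27  [D.sig * 3 - 33]
11. n7.mk = -4  [terminal]
12. n1.wid = true  [b.mk > -5]
13. n1.pre = 13  [S₁.pre - 2]
14. n1.hot = "rw"  ["rw"]
15. n8.env = -5  [terminal]
16. n9.idx = "rwu"  [S₁.hot ++ "u"]
17. n9.lim = -9  [h.env - 4]
18. n10.env = 2  [terminal]
19. n9.hot = -9  [C.lim]
20. n0.wid = true  [S₁.wid == true]
21. n0.pre = -6  [S₁.pre + C.hot - 10]
22. n0.hot = "pr"  ["pr"]

-6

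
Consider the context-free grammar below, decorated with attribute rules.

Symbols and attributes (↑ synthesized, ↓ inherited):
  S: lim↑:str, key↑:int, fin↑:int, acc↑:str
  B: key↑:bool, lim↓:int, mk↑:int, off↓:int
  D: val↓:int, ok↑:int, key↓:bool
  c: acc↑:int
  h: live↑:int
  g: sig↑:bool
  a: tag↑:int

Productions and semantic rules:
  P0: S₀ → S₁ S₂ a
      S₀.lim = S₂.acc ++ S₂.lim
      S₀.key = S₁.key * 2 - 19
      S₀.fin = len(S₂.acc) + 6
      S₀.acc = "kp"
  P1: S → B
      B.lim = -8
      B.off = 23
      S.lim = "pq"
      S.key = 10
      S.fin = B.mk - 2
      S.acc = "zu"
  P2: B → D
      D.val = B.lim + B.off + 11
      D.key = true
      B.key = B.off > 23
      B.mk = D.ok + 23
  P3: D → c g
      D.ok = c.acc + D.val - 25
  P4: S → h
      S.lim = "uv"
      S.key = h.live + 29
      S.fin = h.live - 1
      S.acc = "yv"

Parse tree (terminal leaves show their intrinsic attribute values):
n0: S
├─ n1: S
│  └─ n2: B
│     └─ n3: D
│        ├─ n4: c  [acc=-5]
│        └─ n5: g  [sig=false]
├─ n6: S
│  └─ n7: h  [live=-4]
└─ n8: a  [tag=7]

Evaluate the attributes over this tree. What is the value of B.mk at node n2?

1. n2.lim = -8  [-8]
2. n2.off = 23  [23]
3. n3.val = 26  [B.lim + B.off + 11]
4. n3.key = true  [true]
5. n4.acc = -5  [terminal]
6. n5.sig = false  [terminal]
7. n3.ok = -4  [c.acc + D.val - 25]
8. n2.key = false  [B.off > 23]
9. n2.mk = 19  [D.ok + 23]
10. n1.lim = "pq"  ["pq"]
11. n1.key = 10  [10]
12. n1.fin = 17  [B.mk - 2]
13. n1.acc = "zu"  ["zu"]
14. n7.live = -4  [terminal]
15. n6.lim = "uv"  ["uv"]
16. n6.key = 25  [h.live + 29]
17. n6.fin = -5  [h.live - 1]
18. n6.acc = "yv"  ["yv"]
19. n8.tag = 7  [terminal]
20. n0.lim = "yvuv"  [S₂.acc ++ S₂.lim]
21. n0.key = 1  [S₁.key * 2 - 19]
22. n0.fin = 8  [len(S₂.acc) + 6]
23. n0.acc = "kp"  ["kp"]

19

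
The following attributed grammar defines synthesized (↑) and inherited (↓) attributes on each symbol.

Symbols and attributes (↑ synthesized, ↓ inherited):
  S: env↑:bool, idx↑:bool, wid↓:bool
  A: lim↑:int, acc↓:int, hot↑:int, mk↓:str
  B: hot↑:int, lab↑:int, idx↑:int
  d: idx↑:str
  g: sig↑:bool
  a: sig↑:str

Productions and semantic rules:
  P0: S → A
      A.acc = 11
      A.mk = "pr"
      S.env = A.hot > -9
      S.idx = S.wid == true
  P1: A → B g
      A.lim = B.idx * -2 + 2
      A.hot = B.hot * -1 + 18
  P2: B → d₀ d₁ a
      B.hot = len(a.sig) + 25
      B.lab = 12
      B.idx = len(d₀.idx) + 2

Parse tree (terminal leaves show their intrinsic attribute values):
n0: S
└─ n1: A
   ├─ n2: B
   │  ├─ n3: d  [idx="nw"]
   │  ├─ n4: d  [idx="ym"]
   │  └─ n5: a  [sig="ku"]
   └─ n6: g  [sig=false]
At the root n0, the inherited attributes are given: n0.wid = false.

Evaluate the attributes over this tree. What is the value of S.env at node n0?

false

1. n0.wid = false  [given at root]
2. n1.acc = 11  [11]
3. n1.mk = "pr"  ["pr"]
4. n3.idx = "nw"  [terminal]
5. n4.idx = "ym"  [terminal]
6. n5.sig = "ku"  [terminal]
7. n2.hot = 27  [len(a.sig) + 25]
8. n2.lab = 12  [12]
9. n2.idx = 4  [len(d₀.idx) + 2]
10. n6.sig = false  [terminal]
11. n1.lim = -6  [B.idx * -2 + 2]
12. n1.hot = -9  [B.hot * -1 + 18]
13. n0.env = false  [A.hot > -9]
14. n0.idx = false  [S.wid == true]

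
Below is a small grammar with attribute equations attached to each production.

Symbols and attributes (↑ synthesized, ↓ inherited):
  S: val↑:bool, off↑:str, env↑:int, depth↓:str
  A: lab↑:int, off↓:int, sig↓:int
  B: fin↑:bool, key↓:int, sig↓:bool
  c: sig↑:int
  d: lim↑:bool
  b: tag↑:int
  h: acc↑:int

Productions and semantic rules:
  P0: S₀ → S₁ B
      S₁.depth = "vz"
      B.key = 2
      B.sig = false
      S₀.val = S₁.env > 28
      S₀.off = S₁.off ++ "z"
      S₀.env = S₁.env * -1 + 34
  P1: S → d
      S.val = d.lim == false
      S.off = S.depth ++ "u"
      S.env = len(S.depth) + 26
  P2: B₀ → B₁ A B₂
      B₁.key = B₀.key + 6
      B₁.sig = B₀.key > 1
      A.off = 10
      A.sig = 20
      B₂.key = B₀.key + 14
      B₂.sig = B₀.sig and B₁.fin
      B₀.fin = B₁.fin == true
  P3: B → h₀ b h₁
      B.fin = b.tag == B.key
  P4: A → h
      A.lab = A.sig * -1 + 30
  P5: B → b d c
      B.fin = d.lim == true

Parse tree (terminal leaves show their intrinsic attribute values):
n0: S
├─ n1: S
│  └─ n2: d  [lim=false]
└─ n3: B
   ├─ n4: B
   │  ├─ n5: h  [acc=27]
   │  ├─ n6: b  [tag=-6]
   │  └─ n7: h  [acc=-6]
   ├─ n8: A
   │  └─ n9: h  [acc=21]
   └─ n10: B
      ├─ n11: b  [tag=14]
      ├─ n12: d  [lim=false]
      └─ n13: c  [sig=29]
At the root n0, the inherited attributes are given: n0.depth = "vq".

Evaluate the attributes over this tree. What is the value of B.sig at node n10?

1. n0.depth = "vq"  [given at root]
2. n1.depth = "vz"  ["vz"]
3. n2.lim = false  [terminal]
4. n1.val = true  [d.lim == false]
5. n1.off = "vzu"  [S.depth ++ "u"]
6. n1.env = 28  [len(S.depth) + 26]
7. n3.key = 2  [2]
8. n3.sig = false  [false]
9. n4.key = 8  [B₀.key + 6]
10. n4.sig = true  [B₀.key > 1]
11. n5.acc = 27  [terminal]
12. n6.tag = -6  [terminal]
13. n7.acc = -6  [terminal]
14. n4.fin = false  [b.tag == B.key]
15. n8.off = 10  [10]
16. n8.sig = 20  [20]
17. n9.acc = 21  [terminal]
18. n8.lab = 10  [A.sig * -1 + 30]
19. n10.key = 16  [B₀.key + 14]
20. n10.sig = false  [B₀.sig and B₁.fin]
21. n11.tag = 14  [terminal]
22. n12.lim = false  [terminal]
23. n13.sig = 29  [terminal]
24. n10.fin = false  [d.lim == true]
25. n3.fin = false  [B₁.fin == true]
26. n0.val = false  [S₁.env > 28]
27. n0.off = "vzuz"  [S₁.off ++ "z"]
28. n0.env = 6  [S₁.env * -1 + 34]

false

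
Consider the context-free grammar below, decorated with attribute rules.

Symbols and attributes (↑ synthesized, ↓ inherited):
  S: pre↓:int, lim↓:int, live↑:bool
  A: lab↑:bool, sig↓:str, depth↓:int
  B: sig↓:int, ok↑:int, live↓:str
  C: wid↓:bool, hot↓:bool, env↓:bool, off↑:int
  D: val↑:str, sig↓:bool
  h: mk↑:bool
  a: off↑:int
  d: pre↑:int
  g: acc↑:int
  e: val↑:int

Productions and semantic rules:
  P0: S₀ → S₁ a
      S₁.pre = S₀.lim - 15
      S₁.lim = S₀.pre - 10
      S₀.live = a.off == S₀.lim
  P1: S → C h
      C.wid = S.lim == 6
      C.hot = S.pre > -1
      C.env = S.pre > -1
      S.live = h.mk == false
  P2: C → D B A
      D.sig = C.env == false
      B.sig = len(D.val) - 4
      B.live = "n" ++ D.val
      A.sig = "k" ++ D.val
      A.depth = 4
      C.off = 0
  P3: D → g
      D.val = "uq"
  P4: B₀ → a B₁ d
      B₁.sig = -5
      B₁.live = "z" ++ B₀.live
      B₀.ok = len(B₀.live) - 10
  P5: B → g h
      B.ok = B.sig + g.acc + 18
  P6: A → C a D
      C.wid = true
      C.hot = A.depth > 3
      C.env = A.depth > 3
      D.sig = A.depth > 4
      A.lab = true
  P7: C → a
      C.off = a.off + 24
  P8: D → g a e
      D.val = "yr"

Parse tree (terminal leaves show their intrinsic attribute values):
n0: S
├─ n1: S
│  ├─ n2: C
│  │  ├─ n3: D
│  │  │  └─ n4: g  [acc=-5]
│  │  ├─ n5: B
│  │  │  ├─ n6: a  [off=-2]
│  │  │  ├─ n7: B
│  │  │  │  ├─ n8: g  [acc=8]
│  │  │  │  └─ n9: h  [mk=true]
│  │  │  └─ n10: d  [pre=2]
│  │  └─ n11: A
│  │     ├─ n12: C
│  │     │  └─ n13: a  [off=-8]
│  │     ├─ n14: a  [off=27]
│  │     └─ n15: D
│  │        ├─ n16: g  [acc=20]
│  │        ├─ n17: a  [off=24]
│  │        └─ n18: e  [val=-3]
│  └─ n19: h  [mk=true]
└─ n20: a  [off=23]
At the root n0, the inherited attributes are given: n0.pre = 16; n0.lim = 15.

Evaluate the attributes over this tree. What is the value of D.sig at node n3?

false

1. n0.pre = 16  [given at root]
2. n0.lim = 15  [given at root]
3. n1.pre = 0  [S₀.lim - 15]
4. n1.lim = 6  [S₀.pre - 10]
5. n2.wid = true  [S.lim == 6]
6. n2.hot = true  [S.pre > -1]
7. n2.env = true  [S.pre > -1]
8. n3.sig = false  [C.env == false]
9. n4.acc = -5  [terminal]
10. n3.val = "uq"  ["uq"]
11. n5.sig = -2  [len(D.val) - 4]
12. n5.live = "nuq"  ["n" ++ D.val]
13. n6.off = -2  [terminal]
14. n7.sig = -5  [-5]
15. n7.live = "znuq"  ["z" ++ B₀.live]
16. n8.acc = 8  [terminal]
17. n9.mk = true  [terminal]
18. n7.ok = 21  [B.sig + g.acc + 18]
19. n10.pre = 2  [terminal]
20. n5.ok = -7  [len(B₀.live) - 10]
21. n11.sig = "kuq"  ["k" ++ D.val]
22. n11.depth = 4  [4]
23. n12.wid = true  [true]
24. n12.hot = true  [A.depth > 3]
25. n12.env = true  [A.depth > 3]
26. n13.off = -8  [terminal]
27. n12.off = 16  [a.off + 24]
28. n14.off = 27  [terminal]
29. n15.sig = false  [A.depth > 4]
30. n16.acc = 20  [terminal]
31. n17.off = 24  [terminal]
32. n18.val = -3  [terminal]
33. n15.val = "yr"  ["yr"]
34. n11.lab = true  [true]
35. n2.off = 0  [0]
36. n19.mk = true  [terminal]
37. n1.live = false  [h.mk == false]
38. n20.off = 23  [terminal]
39. n0.live = false  [a.off == S₀.lim]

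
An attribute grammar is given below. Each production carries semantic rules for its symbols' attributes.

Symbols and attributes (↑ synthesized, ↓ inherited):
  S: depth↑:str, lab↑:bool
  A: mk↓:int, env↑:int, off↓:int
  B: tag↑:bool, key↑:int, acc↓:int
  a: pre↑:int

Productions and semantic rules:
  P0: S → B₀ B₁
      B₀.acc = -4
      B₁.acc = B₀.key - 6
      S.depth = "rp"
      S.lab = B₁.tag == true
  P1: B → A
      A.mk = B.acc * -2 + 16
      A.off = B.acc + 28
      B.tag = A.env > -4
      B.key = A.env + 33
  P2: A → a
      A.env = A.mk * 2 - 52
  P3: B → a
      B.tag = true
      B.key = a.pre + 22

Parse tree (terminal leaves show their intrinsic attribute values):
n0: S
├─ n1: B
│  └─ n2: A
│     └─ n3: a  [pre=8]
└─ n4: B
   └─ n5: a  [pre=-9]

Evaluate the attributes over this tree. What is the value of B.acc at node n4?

1. n1.acc = -4  [-4]
2. n2.mk = 24  [B.acc * -2 + 16]
3. n2.off = 24  [B.acc + 28]
4. n3.pre = 8  [terminal]
5. n2.env = -4  [A.mk * 2 - 52]
6. n1.tag = false  [A.env > -4]
7. n1.key = 29  [A.env + 33]
8. n4.acc = 23  [B₀.key - 6]
9. n5.pre = -9  [terminal]
10. n4.tag = true  [true]
11. n4.key = 13  [a.pre + 22]
12. n0.depth = "rp"  ["rp"]
13. n0.lab = true  [B₁.tag == true]

23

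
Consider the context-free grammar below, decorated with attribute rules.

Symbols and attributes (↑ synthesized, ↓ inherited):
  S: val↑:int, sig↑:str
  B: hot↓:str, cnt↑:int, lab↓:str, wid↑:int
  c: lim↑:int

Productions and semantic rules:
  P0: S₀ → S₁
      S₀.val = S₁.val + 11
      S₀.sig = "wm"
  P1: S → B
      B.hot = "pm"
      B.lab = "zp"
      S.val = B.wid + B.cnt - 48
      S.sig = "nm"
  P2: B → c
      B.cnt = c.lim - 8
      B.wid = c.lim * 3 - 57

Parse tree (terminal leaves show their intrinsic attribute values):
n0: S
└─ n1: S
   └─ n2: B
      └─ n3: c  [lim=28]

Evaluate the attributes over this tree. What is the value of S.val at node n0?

10

1. n2.hot = "pm"  ["pm"]
2. n2.lab = "zp"  ["zp"]
3. n3.lim = 28  [terminal]
4. n2.cnt = 20  [c.lim - 8]
5. n2.wid = 27  [c.lim * 3 - 57]
6. n1.val = -1  [B.wid + B.cnt - 48]
7. n1.sig = "nm"  ["nm"]
8. n0.val = 10  [S₁.val + 11]
9. n0.sig = "wm"  ["wm"]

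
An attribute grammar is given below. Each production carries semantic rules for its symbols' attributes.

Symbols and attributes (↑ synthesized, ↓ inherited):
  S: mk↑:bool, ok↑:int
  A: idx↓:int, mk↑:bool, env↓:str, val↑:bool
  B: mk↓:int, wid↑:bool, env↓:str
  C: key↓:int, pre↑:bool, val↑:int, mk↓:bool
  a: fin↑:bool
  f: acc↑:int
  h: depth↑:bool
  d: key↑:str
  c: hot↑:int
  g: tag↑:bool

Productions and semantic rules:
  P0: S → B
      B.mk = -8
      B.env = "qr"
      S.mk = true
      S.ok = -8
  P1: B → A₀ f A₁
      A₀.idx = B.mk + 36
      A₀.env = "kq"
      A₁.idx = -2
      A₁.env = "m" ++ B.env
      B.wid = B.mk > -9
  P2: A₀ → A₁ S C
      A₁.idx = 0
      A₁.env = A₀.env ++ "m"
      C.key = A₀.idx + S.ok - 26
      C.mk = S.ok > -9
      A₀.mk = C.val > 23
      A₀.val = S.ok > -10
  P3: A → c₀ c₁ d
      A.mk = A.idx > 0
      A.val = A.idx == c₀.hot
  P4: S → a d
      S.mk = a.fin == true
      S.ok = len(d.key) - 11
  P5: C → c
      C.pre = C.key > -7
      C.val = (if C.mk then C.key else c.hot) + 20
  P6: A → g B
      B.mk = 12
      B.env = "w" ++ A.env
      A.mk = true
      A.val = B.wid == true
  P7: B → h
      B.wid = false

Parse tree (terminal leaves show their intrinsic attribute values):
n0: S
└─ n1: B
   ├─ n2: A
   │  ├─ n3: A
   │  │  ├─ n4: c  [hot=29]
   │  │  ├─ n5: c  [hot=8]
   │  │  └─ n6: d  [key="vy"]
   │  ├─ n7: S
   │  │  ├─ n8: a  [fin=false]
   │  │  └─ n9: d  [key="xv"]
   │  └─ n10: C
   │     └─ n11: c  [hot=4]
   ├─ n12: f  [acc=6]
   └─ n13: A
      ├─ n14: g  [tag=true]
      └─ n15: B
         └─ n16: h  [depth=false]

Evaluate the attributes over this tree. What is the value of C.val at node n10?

1. n1.mk = -8  [-8]
2. n1.env = "qr"  ["qr"]
3. n2.idx = 28  [B.mk + 36]
4. n2.env = "kq"  ["kq"]
5. n3.idx = 0  [0]
6. n3.env = "kqm"  [A₀.env ++ "m"]
7. n4.hot = 29  [terminal]
8. n5.hot = 8  [terminal]
9. n6.key = "vy"  [terminal]
10. n3.mk = false  [A.idx > 0]
11. n3.val = false  [A.idx == c₀.hot]
12. n8.fin = false  [terminal]
13. n9.key = "xv"  [terminal]
14. n7.mk = false  [a.fin == true]
15. n7.ok = -9  [len(d.key) - 11]
16. n10.key = -7  [A₀.idx + S.ok - 26]
17. n10.mk = false  [S.ok > -9]
18. n11.hot = 4  [terminal]
19. n10.pre = false  [C.key > -7]
20. n10.val = 24  [(if C.mk then C.key else c.hot) + 20]
21. n2.mk = true  [C.val > 23]
22. n2.val = true  [S.ok > -10]
23. n12.acc = 6  [terminal]
24. n13.idx = -2  [-2]
25. n13.env = "mqr"  ["m" ++ B.env]
26. n14.tag = true  [terminal]
27. n15.mk = 12  [12]
28. n15.env = "wmqr"  ["w" ++ A.env]
29. n16.depth = false  [terminal]
30. n15.wid = false  [false]
31. n13.mk = true  [true]
32. n13.val = false  [B.wid == true]
33. n1.wid = true  [B.mk > -9]
34. n0.mk = true  [true]
35. n0.ok = -8  [-8]

24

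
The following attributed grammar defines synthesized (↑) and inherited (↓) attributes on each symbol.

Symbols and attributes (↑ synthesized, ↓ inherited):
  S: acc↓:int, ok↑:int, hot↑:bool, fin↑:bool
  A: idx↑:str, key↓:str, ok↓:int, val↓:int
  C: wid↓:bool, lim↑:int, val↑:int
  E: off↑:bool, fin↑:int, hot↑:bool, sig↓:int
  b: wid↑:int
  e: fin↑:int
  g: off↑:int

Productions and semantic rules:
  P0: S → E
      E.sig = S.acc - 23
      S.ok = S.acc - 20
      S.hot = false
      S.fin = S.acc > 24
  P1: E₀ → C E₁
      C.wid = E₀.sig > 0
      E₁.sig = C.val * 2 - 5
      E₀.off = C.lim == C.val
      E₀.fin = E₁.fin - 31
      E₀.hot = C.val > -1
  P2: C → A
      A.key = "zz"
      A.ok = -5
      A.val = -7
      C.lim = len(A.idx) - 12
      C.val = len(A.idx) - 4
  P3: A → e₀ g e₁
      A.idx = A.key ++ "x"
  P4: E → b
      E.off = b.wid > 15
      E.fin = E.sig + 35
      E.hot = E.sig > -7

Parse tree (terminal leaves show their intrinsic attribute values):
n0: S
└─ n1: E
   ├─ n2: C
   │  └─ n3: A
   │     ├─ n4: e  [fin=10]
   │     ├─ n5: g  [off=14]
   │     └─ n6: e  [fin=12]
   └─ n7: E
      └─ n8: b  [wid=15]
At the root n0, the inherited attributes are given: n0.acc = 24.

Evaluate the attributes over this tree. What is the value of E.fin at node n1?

1. n0.acc = 24  [given at root]
2. n1.sig = 1  [S.acc - 23]
3. n2.wid = true  [E₀.sig > 0]
4. n3.key = "zz"  ["zz"]
5. n3.ok = -5  [-5]
6. n3.val = -7  [-7]
7. n4.fin = 10  [terminal]
8. n5.off = 14  [terminal]
9. n6.fin = 12  [terminal]
10. n3.idx = "zzx"  [A.key ++ "x"]
11. n2.lim = -9  [len(A.idx) - 12]
12. n2.val = -1  [len(A.idx) - 4]
13. n7.sig = -7  [C.val * 2 - 5]
14. n8.wid = 15  [terminal]
15. n7.off = false  [b.wid > 15]
16. n7.fin = 28  [E.sig + 35]
17. n7.hot = false  [E.sig > -7]
18. n1.off = false  [C.lim == C.val]
19. n1.fin = -3  [E₁.fin - 31]
20. n1.hot = false  [C.val > -1]
21. n0.ok = 4  [S.acc - 20]
22. n0.hot = false  [false]
23. n0.fin = false  [S.acc > 24]

-3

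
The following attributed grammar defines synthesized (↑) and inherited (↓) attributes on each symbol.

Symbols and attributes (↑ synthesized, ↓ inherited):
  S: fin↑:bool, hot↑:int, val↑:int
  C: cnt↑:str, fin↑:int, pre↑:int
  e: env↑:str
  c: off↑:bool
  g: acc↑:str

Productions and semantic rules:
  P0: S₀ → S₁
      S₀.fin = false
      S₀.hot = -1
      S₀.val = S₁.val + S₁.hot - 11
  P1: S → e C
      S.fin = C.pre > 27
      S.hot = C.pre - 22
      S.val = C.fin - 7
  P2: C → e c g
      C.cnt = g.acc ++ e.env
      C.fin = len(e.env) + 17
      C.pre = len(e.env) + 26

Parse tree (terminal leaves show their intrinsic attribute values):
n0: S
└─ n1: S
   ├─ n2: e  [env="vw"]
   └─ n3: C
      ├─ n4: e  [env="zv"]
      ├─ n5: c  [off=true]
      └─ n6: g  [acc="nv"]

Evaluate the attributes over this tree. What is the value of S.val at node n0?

7

1. n2.env = "vw"  [terminal]
2. n4.env = "zv"  [terminal]
3. n5.off = true  [terminal]
4. n6.acc = "nv"  [terminal]
5. n3.cnt = "nvzv"  [g.acc ++ e.env]
6. n3.fin = 19  [len(e.env) + 17]
7. n3.pre = 28  [len(e.env) + 26]
8. n1.fin = true  [C.pre > 27]
9. n1.hot = 6  [C.pre - 22]
10. n1.val = 12  [C.fin - 7]
11. n0.fin = false  [false]
12. n0.hot = -1  [-1]
13. n0.val = 7  [S₁.val + S₁.hot - 11]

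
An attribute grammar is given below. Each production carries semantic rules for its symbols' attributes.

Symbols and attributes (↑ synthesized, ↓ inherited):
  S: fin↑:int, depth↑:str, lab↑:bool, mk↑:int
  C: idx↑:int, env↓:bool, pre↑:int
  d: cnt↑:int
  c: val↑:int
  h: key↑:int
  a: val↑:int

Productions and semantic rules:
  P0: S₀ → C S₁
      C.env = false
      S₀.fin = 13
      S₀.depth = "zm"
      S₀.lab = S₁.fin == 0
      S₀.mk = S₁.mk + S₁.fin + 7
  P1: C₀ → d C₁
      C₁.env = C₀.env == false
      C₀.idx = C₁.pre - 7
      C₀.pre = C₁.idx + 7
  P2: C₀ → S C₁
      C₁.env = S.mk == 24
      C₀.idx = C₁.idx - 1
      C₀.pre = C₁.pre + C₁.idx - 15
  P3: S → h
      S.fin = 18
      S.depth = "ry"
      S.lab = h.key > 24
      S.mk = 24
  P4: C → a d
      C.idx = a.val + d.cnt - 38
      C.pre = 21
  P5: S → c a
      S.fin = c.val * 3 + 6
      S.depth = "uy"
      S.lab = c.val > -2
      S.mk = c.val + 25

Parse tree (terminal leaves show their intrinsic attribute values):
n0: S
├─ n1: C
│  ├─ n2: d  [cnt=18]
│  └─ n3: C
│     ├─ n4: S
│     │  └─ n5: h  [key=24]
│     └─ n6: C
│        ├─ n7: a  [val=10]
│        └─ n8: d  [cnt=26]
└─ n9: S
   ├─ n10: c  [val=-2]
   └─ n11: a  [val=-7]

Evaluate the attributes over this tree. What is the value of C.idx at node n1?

-3

1. n1.env = false  [false]
2. n2.cnt = 18  [terminal]
3. n3.env = true  [C₀.env == false]
4. n5.key = 24  [terminal]
5. n4.fin = 18  [18]
6. n4.depth = "ry"  ["ry"]
7. n4.lab = false  [h.key > 24]
8. n4.mk = 24  [24]
9. n6.env = true  [S.mk == 24]
10. n7.val = 10  [terminal]
11. n8.cnt = 26  [terminal]
12. n6.idx = -2  [a.val + d.cnt - 38]
13. n6.pre = 21  [21]
14. n3.idx = -3  [C₁.idx - 1]
15. n3.pre = 4  [C₁.pre + C₁.idx - 15]
16. n1.idx = -3  [C₁.pre - 7]
17. n1.pre = 4  [C₁.idx + 7]
18. n10.val = -2  [terminal]
19. n11.val = -7  [terminal]
20. n9.fin = 0  [c.val * 3 + 6]
21. n9.depth = "uy"  ["uy"]
22. n9.lab = false  [c.val > -2]
23. n9.mk = 23  [c.val + 25]
24. n0.fin = 13  [13]
25. n0.depth = "zm"  ["zm"]
26. n0.lab = true  [S₁.fin == 0]
27. n0.mk = 30  [S₁.mk + S₁.fin + 7]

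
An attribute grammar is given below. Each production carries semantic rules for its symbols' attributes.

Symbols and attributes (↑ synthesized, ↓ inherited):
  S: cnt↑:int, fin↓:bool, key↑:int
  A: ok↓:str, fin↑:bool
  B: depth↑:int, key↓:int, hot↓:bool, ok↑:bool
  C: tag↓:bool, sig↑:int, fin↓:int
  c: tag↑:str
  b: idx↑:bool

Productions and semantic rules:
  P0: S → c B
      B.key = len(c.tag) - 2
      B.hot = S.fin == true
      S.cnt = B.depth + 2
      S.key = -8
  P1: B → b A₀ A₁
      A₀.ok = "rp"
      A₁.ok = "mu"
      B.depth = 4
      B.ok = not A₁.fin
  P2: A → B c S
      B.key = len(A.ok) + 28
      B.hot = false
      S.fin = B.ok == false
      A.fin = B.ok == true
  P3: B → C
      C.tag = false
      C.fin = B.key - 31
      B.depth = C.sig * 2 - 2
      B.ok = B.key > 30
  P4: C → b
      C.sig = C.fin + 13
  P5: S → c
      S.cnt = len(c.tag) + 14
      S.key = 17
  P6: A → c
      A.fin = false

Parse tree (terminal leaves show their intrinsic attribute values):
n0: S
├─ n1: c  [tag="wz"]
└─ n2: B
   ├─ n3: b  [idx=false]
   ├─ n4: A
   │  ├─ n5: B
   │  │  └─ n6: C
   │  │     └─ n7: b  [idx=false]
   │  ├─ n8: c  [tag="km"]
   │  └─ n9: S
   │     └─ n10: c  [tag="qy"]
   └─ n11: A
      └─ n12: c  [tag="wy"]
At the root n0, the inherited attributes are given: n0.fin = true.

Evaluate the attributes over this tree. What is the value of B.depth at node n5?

1. n0.fin = true  [given at root]
2. n1.tag = "wz"  [terminal]
3. n2.key = 0  [len(c.tag) - 2]
4. n2.hot = true  [S.fin == true]
5. n3.idx = false  [terminal]
6. n4.ok = "rp"  ["rp"]
7. n5.key = 30  [len(A.ok) + 28]
8. n5.hot = false  [false]
9. n6.tag = false  [false]
10. n6.fin = -1  [B.key - 31]
11. n7.idx = false  [terminal]
12. n6.sig = 12  [C.fin + 13]
13. n5.depth = 22  [C.sig * 2 - 2]
14. n5.ok = false  [B.key > 30]
15. n8.tag = "km"  [terminal]
16. n9.fin = true  [B.ok == false]
17. n10.tag = "qy"  [terminal]
18. n9.cnt = 16  [len(c.tag) + 14]
19. n9.key = 17  [17]
20. n4.fin = false  [B.ok == true]
21. n11.ok = "mu"  ["mu"]
22. n12.tag = "wy"  [terminal]
23. n11.fin = false  [false]
24. n2.depth = 4  [4]
25. n2.ok = true  [not A₁.fin]
26. n0.cnt = 6  [B.depth + 2]
27. n0.key = -8  [-8]

22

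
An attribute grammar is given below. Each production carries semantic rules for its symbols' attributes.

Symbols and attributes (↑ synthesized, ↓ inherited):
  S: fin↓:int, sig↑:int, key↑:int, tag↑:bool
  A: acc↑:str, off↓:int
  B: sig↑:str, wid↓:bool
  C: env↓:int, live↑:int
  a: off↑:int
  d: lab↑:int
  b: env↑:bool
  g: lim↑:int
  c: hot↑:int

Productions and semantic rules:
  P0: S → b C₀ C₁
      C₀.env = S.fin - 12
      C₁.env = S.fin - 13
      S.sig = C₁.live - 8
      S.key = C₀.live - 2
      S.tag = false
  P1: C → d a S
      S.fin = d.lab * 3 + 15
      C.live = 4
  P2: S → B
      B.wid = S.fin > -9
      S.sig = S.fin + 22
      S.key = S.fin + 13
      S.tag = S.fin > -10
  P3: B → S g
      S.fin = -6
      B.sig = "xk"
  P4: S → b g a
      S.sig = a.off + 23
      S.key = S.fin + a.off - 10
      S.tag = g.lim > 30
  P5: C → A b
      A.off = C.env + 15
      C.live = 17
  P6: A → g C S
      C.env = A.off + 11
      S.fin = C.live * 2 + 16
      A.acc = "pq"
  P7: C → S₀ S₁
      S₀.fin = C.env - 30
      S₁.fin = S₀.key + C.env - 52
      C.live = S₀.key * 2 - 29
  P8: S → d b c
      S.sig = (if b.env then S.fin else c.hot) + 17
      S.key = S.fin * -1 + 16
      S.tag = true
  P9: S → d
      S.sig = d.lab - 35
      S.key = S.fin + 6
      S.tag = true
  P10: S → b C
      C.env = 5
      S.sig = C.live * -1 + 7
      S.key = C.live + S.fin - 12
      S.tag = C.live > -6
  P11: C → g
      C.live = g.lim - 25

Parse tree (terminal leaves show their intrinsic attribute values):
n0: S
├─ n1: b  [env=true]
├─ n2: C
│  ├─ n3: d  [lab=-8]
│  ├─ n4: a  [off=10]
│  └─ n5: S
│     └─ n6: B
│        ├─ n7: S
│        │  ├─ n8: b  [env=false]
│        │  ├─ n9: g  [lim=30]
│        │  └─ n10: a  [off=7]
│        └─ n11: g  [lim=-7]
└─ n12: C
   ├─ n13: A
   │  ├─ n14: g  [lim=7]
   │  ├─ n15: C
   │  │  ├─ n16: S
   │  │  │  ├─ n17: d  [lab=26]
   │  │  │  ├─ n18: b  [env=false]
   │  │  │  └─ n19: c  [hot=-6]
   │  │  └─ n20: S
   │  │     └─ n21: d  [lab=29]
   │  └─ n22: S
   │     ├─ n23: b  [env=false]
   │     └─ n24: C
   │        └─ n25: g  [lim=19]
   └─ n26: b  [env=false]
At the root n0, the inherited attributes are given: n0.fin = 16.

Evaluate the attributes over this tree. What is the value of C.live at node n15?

1. n0.fin = 16  [given at root]
2. n1.env = true  [terminal]
3. n2.env = 4  [S.fin - 12]
4. n3.lab = -8  [terminal]
5. n4.off = 10  [terminal]
6. n5.fin = -9  [d.lab * 3 + 15]
7. n6.wid = false  [S.fin > -9]
8. n7.fin = -6  [-6]
9. n8.env = false  [terminal]
10. n9.lim = 30  [terminal]
11. n10.off = 7  [terminal]
12. n7.sig = 30  [a.off + 23]
13. n7.key = -9  [S.fin + a.off - 10]
14. n7.tag = false  [g.lim > 30]
15. n11.lim = -7  [terminal]
16. n6.sig = "xk"  ["xk"]
17. n5.sig = 13  [S.fin + 22]
18. n5.key = 4  [S.fin + 13]
19. n5.tag = true  [S.fin > -10]
20. n2.live = 4  [4]
21. n12.env = 3  [S.fin - 13]
22. n13.off = 18  [C.env + 15]
23. n14.lim = 7  [terminal]
24. n15.env = 29  [A.off + 11]
25. n16.fin = -1  [C.env - 30]
26. n17.lab = 26  [terminal]
27. n18.env = false  [terminal]
28. n19.hot = -6  [terminal]
29. n16.sig = 11  [(if b.env then S.fin else c.hot) + 17]
30. n16.key = 17  [S.fin * -1 + 16]
31. n16.tag = true  [true]
32. n20.fin = -6  [S₀.key + C.env - 52]
33. n21.lab = 29  [terminal]
34. n20.sig = -6  [d.lab - 35]
35. n20.key = 0  [S.fin + 6]
36. n20.tag = true  [true]
37. n15.live = 5  [S₀.key * 2 - 29]
38. n22.fin = 26  [C.live * 2 + 16]
39. n23.env = false  [terminal]
40. n24.env = 5  [5]
41. n25.lim = 19  [terminal]
42. n24.live = -6  [g.lim - 25]
43. n22.sig = 13  [C.live * -1 + 7]
44. n22.key = 8  [C.live + S.fin - 12]
45. n22.tag = false  [C.live > -6]
46. n13.acc = "pq"  ["pq"]
47. n26.env = false  [terminal]
48. n12.live = 17  [17]
49. n0.sig = 9  [C₁.live - 8]
50. n0.key = 2  [C₀.live - 2]
51. n0.tag = false  [false]

5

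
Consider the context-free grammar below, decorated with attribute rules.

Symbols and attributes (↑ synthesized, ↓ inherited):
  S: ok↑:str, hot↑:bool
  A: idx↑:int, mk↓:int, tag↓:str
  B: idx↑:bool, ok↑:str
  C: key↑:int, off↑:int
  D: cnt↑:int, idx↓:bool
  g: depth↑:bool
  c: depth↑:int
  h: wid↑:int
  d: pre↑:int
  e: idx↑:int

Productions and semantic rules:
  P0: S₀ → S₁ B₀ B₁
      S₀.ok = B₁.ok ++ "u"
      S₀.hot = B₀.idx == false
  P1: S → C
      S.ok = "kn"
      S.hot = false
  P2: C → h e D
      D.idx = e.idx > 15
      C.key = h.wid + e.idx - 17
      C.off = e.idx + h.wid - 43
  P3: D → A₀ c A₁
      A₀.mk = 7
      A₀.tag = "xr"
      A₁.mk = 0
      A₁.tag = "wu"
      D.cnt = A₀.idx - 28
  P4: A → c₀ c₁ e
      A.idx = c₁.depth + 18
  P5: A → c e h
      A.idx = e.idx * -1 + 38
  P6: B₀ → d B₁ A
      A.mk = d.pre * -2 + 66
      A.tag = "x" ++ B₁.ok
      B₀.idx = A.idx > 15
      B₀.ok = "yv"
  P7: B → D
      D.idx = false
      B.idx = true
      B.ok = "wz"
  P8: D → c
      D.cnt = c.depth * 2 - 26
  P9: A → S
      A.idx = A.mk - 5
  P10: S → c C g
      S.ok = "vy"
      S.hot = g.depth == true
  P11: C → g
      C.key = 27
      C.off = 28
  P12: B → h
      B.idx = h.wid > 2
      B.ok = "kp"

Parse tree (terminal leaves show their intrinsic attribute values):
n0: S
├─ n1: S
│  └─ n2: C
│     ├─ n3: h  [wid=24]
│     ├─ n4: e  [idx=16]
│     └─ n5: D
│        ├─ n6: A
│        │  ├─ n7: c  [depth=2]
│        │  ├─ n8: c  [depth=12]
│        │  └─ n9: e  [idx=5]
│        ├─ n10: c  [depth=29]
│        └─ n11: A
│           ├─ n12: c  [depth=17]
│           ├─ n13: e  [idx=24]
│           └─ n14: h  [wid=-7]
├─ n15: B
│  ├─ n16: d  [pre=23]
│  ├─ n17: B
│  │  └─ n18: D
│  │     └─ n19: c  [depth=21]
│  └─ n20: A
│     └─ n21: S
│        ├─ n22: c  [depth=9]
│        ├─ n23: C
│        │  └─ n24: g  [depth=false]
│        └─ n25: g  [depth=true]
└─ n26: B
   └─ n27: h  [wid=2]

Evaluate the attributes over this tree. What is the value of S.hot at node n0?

true

1. n3.wid = 24  [terminal]
2. n4.idx = 16  [terminal]
3. n5.idx = true  [e.idx > 15]
4. n6.mk = 7  [7]
5. n6.tag = "xr"  ["xr"]
6. n7.depth = 2  [terminal]
7. n8.depth = 12  [terminal]
8. n9.idx = 5  [terminal]
9. n6.idx = 30  [c₁.depth + 18]
10. n10.depth = 29  [terminal]
11. n11.mk = 0  [0]
12. n11.tag = "wu"  ["wu"]
13. n12.depth = 17  [terminal]
14. n13.idx = 24  [terminal]
15. n14.wid = -7  [terminal]
16. n11.idx = 14  [e.idx * -1 + 38]
17. n5.cnt = 2  [A₀.idx - 28]
18. n2.key = 23  [h.wid + e.idx - 17]
19. n2.off = -3  [e.idx + h.wid - 43]
20. n1.ok = "kn"  ["kn"]
21. n1.hot = false  [false]
22. n16.pre = 23  [terminal]
23. n18.idx = false  [false]
24. n19.depth = 21  [terminal]
25. n18.cnt = 16  [c.depth * 2 - 26]
26. n17.idx = true  [true]
27. n17.ok = "wz"  ["wz"]
28. n20.mk = 20  [d.pre * -2 + 66]
29. n20.tag = "xwz"  ["x" ++ B₁.ok]
30. n22.depth = 9  [terminal]
31. n24.depth = false  [terminal]
32. n23.key = 27  [27]
33. n23.off = 28  [28]
34. n25.depth = true  [terminal]
35. n21.ok = "vy"  ["vy"]
36. n21.hot = true  [g.depth == true]
37. n20.idx = 15  [A.mk - 5]
38. n15.idx = false  [A.idx > 15]
39. n15.ok = "yv"  ["yv"]
40. n27.wid = 2  [terminal]
41. n26.idx = false  [h.wid > 2]
42. n26.ok = "kp"  ["kp"]
43. n0.ok = "kpu"  [B₁.ok ++ "u"]
44. n0.hot = true  [B₀.idx == false]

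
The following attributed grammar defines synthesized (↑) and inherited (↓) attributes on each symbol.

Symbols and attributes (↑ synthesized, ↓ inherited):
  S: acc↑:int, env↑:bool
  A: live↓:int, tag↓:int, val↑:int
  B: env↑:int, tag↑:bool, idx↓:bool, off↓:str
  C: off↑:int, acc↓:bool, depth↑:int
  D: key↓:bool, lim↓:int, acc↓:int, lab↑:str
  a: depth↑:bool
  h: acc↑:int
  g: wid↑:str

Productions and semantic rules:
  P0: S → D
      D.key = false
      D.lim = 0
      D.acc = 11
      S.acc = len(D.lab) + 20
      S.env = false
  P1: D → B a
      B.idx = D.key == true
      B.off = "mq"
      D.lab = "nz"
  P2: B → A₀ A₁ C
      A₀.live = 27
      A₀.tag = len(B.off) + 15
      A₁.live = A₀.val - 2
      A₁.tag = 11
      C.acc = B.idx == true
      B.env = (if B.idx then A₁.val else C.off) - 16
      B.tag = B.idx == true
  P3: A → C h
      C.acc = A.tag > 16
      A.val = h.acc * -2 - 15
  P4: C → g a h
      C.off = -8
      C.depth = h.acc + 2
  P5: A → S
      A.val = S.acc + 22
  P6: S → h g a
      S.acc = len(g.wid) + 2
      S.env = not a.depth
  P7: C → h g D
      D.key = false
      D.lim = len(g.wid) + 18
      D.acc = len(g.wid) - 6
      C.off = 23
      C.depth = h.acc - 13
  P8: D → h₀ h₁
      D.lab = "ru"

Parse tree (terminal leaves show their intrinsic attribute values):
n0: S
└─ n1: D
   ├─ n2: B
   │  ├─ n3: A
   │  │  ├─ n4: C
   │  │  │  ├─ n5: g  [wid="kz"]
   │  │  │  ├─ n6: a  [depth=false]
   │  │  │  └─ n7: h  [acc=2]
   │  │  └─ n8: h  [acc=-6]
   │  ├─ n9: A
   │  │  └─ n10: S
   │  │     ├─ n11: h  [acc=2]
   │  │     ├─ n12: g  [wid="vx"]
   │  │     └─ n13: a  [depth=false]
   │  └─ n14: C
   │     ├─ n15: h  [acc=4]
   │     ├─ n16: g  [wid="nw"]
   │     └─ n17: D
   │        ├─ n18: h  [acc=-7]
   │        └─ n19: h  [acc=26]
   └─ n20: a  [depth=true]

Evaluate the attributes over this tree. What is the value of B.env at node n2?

1. n1.key = false  [false]
2. n1.lim = 0  [0]
3. n1.acc = 11  [11]
4. n2.idx = false  [D.key == true]
5. n2.off = "mq"  ["mq"]
6. n3.live = 27  [27]
7. n3.tag = 17  [len(B.off) + 15]
8. n4.acc = true  [A.tag > 16]
9. n5.wid = "kz"  [terminal]
10. n6.depth = false  [terminal]
11. n7.acc = 2  [terminal]
12. n4.off = -8  [-8]
13. n4.depth = 4  [h.acc + 2]
14. n8.acc = -6  [terminal]
15. n3.val = -3  [h.acc * -2 - 15]
16. n9.live = -5  [A₀.val - 2]
17. n9.tag = 11  [11]
18. n11.acc = 2  [terminal]
19. n12.wid = "vx"  [terminal]
20. n13.depth = false  [terminal]
21. n10.acc = 4  [len(g.wid) + 2]
22. n10.env = true  [not a.depth]
23. n9.val = 26  [S.acc + 22]
24. n14.acc = false  [B.idx == true]
25. n15.acc = 4  [terminal]
26. n16.wid = "nw"  [terminal]
27. n17.key = false  [false]
28. n17.lim = 20  [len(g.wid) + 18]
29. n17.acc = -4  [len(g.wid) - 6]
30. n18.acc = -7  [terminal]
31. n19.acc = 26  [terminal]
32. n17.lab = "ru"  ["ru"]
33. n14.off = 23  [23]
34. n14.depth = -9  [h.acc - 13]
35. n2.env = 7  [(if B.idx then A₁.val else C.off) - 16]
36. n2.tag = false  [B.idx == true]
37. n20.depth = true  [terminal]
38. n1.lab = "nz"  ["nz"]
39. n0.acc = 22  [len(D.lab) + 20]
40. n0.env = false  [false]

7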